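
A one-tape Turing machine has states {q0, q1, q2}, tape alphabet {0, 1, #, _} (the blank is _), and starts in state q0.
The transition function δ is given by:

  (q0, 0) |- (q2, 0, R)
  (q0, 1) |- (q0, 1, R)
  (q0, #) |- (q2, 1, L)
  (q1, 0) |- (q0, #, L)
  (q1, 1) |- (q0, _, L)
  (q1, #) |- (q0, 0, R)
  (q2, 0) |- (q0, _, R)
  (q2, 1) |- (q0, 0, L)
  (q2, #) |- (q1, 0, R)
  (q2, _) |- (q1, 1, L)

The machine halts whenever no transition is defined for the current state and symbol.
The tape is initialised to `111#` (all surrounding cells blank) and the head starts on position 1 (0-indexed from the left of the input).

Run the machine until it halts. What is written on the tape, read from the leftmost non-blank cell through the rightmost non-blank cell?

state=q0 head=1 tape=1[1]1#_   (q0,1)→(q0,1,R)
state=q0 head=2 tape=11[1]#_   (q0,1)→(q0,1,R)
state=q0 head=3 tape=111[#]_   (q0,#)→(q2,1,L)
state=q2 head=2 tape=11[1]1_   (q2,1)→(q0,0,L)
state=q0 head=1 tape=1[1]01_   (q0,1)→(q0,1,R)
state=q0 head=2 tape=11[0]1_   (q0,0)→(q2,0,R)
state=q2 head=3 tape=110[1]_   (q2,1)→(q0,0,L)
state=q0 head=2 tape=11[0]0_   (q0,0)→(q2,0,R)
state=q2 head=3 tape=110[0]_   (q2,0)→(q0,_,R)
state=q0 head=4 tape=110_[_]
The non-blank tape span at halt is 110.

110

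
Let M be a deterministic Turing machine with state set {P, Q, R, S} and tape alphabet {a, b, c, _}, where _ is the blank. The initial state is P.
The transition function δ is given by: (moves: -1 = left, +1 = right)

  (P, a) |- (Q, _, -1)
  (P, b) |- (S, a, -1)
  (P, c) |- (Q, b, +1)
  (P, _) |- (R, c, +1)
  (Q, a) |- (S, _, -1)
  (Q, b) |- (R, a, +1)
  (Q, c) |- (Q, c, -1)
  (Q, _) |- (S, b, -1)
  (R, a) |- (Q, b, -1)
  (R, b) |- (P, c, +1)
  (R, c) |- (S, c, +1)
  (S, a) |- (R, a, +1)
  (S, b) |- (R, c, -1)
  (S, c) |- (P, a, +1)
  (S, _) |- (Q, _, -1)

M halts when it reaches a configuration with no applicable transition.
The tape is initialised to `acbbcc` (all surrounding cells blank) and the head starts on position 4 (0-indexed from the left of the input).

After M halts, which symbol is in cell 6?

c

state=P head=4 tape=acbb[c]c___   (P,c)→(Q,b,+1)
state=Q head=5 tape=acbbb[c]___   (Q,c)→(Q,c,-1)
state=Q head=4 tape=acbb[b]c___   (Q,b)→(R,a,+1)
state=R head=5 tape=acbba[c]___   (R,c)→(S,c,+1)
state=S head=6 tape=acbbac[_]__   (S,_)→(Q,_,-1)
state=Q head=5 tape=acbba[c]___   (Q,c)→(Q,c,-1)
state=Q head=4 tape=acbb[a]c___   (Q,a)→(S,_,-1)
state=S head=3 tape=acb[b]_c___   (S,b)→(R,c,-1)
state=R head=2 tape=ac[b]c_c___   (R,b)→(P,c,+1)
state=P head=3 tape=acc[c]_c___   (P,c)→(Q,b,+1)
state=Q head=4 tape=accb[_]c___   (Q,_)→(S,b,-1)
state=S head=3 tape=acc[b]bc___   (S,b)→(R,c,-1)
state=R head=2 tape=ac[c]cbc___   (R,c)→(S,c,+1)
state=S head=3 tape=acc[c]bc___   (S,c)→(P,a,+1)
state=P head=4 tape=acca[b]c___   (P,b)→(S,a,-1)
state=S head=3 tape=acc[a]ac___   (S,a)→(R,a,+1)
state=R head=4 tape=acca[a]c___   (R,a)→(Q,b,-1)
state=Q head=3 tape=acc[a]bc___   (Q,a)→(S,_,-1)
state=S head=2 tape=ac[c]_bc___   (S,c)→(P,a,+1)
state=P head=3 tape=aca[_]bc___   (P,_)→(R,c,+1)
state=R head=4 tape=acac[b]c___   (R,b)→(P,c,+1)
state=P head=5 tape=acacc[c]___   (P,c)→(Q,b,+1)
state=Q head=6 tape=acaccb[_]__   (Q,_)→(S,b,-1)
state=S head=5 tape=acacc[b]b__   (S,b)→(R,c,-1)
state=R head=4 tape=acac[c]cb__   (R,c)→(S,c,+1)
state=S head=5 tape=acacc[c]b__   (S,c)→(P,a,+1)
state=P head=6 tape=acacca[b]__   (P,b)→(S,a,-1)
state=S head=5 tape=acacc[a]a__   (S,a)→(R,a,+1)
state=R head=6 tape=acacca[a]__   (R,a)→(Q,b,-1)
state=Q head=5 tape=acacc[a]b__   (Q,a)→(S,_,-1)
state=S head=4 tape=acac[c]_b__   (S,c)→(P,a,+1)
state=P head=5 tape=acaca[_]b__   (P,_)→(R,c,+1)
state=R head=6 tape=acacac[b]__   (R,b)→(P,c,+1)
state=P head=7 tape=acacacc[_]_   (P,_)→(R,c,+1)
state=R head=8 tape=acacaccc[_]
Cell 6 holds c when M halts.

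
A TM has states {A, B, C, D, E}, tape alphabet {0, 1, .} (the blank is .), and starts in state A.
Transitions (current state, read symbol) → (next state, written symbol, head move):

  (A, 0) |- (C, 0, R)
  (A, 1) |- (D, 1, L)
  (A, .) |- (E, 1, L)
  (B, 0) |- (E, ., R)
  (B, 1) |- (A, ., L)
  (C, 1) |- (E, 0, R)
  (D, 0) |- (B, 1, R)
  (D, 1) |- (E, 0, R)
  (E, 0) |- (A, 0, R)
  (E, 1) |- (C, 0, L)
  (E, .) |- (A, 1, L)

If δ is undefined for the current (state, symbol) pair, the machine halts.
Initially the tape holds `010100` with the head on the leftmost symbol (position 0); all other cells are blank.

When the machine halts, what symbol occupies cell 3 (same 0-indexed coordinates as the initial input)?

.

state=A head=0 tape=.[0]10100   (A,0)→(C,0,R)
state=C head=1 tape=.0[1]0100   (C,1)→(E,0,R)
state=E head=2 tape=.00[0]100   (E,0)→(A,0,R)
state=A head=3 tape=.000[1]00   (A,1)→(D,1,L)
state=D head=2 tape=.00[0]100   (D,0)→(B,1,R)
state=B head=3 tape=.001[1]00   (B,1)→(A,.,L)
state=A head=2 tape=.00[1].00   (A,1)→(D,1,L)
state=D head=1 tape=.0[0]1.00   (D,0)→(B,1,R)
state=B head=2 tape=.01[1].00   (B,1)→(A,.,L)
state=A head=1 tape=.0[1]..00   (A,1)→(D,1,L)
state=D head=0 tape=.[0]1..00   (D,0)→(B,1,R)
state=B head=1 tape=.1[1]..00   (B,1)→(A,.,L)
state=A head=0 tape=.[1]...00   (A,1)→(D,1,L)
state=D head=-1 tape=[.]1...00
Cell 3 holds . when M halts.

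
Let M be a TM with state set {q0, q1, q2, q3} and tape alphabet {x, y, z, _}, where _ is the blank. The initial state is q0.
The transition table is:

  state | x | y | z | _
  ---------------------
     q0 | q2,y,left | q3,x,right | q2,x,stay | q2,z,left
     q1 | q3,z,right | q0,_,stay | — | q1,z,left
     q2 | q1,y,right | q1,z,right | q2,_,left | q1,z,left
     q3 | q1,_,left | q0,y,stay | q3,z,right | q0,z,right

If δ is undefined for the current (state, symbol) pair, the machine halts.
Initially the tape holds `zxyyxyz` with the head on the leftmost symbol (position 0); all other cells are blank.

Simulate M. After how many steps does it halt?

29

q0 | [z]xyyxyz__   read z → write x, move stay, go to q2
q2 | [x]xyyxyz__   read x → write y, move right, go to q1
q1 | y[x]yyxyz__   read x → write z, move right, go to q3
q3 | yz[y]yxyz__   read y → write y, move stay, go to q0
q0 | yz[y]yxyz__   read y → write x, move right, go to q3
q3 | yzx[y]xyz__   read y → write y, move stay, go to q0
q0 | yzx[y]xyz__   read y → write x, move right, go to q3
q3 | yzxx[x]yz__   read x → write _, move left, go to q1
q1 | yzx[x]_yz__   read x → write z, move right, go to q3
q3 | yzxz[_]yz__   read _ → write z, move right, go to q0
q0 | yzxzz[y]z__   read y → write x, move right, go to q3
q3 | yzxzzx[z]__   read z → write z, move right, go to q3
q3 | yzxzzxz[_]_   read _ → write z, move right, go to q0
q0 | yzxzzxzz[_]   read _ → write z, move left, go to q2
q2 | yzxzzxz[z]z   read z → write _, move left, go to q2
q2 | yzxzzx[z]_z   read z → write _, move left, go to q2
q2 | yzxzz[x]__z   read x → write y, move right, go to q1
q1 | yzxzzy[_]_z   read _ → write z, move left, go to q1
q1 | yzxzz[y]z_z   read y → write _, move stay, go to q0
q0 | yzxzz[_]z_z   read _ → write z, move left, go to q2
q2 | yzxz[z]zz_z   read z → write _, move left, go to q2
q2 | yzx[z]_zz_z   read z → write _, move left, go to q2
q2 | yz[x]__zz_z   read x → write y, move right, go to q1
q1 | yzy[_]_zz_z   read _ → write z, move left, go to q1
q1 | yz[y]z_zz_z   read y → write _, move stay, go to q0
q0 | yz[_]z_zz_z   read _ → write z, move left, go to q2
q2 | y[z]zz_zz_z   read z → write _, move left, go to q2
q2 | [y]_zz_zz_z   read y → write z, move right, go to q1
q1 | z[_]zz_zz_z   read _ → write z, move left, go to q1
q1 | [z]zzz_zz_z
M halts after 29 transitions.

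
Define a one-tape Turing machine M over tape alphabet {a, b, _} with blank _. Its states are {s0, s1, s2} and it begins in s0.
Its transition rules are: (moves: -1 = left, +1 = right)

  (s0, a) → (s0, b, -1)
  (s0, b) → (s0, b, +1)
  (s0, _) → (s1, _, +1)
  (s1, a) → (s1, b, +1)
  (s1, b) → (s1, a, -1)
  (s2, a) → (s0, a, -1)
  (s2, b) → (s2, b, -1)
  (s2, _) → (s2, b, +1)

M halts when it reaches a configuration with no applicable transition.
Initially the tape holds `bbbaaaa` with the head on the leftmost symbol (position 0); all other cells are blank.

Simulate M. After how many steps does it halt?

s0 | [b]bbaaaa__   read b → write b, move +1, go to s0
s0 | b[b]baaaa__   read b → write b, move +1, go to s0
s0 | bb[b]aaaa__   read b → write b, move +1, go to s0
s0 | bbb[a]aaa__   read a → write b, move -1, go to s0
s0 | bb[b]baaa__   read b → write b, move +1, go to s0
s0 | bbb[b]aaa__   read b → write b, move +1, go to s0
s0 | bbbb[a]aa__   read a → write b, move -1, go to s0
s0 | bbb[b]baa__   read b → write b, move +1, go to s0
s0 | bbbb[b]aa__   read b → write b, move +1, go to s0
s0 | bbbbb[a]a__   read a → write b, move -1, go to s0
s0 | bbbb[b]ba__   read b → write b, move +1, go to s0
s0 | bbbbb[b]a__   read b → write b, move +1, go to s0
s0 | bbbbbb[a]__   read a → write b, move -1, go to s0
s0 | bbbbb[b]b__   read b → write b, move +1, go to s0
s0 | bbbbbb[b]__   read b → write b, move +1, go to s0
s0 | bbbbbbb[_]_   read _ → write _, move +1, go to s1
s1 | bbbbbbb_[_]
M halts after 16 transitions.

16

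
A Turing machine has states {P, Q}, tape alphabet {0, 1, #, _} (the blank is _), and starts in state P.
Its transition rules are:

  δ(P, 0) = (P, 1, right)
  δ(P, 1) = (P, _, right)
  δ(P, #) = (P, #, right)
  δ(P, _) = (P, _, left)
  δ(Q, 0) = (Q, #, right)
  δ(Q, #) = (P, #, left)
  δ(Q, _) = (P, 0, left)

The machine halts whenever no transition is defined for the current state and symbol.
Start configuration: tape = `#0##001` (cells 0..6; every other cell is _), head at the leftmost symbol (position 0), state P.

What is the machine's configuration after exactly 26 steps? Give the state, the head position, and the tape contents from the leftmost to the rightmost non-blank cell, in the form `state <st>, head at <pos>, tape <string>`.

state P, head at 4, tape #1##

state=P head=0 tape=[#]0##001_   (P,#)→(P,#,right)
state=P head=1 tape=#[0]##001_   (P,0)→(P,1,right)
state=P head=2 tape=#1[#]#001_   (P,#)→(P,#,right)
state=P head=3 tape=#1#[#]001_   (P,#)→(P,#,right)
state=P head=4 tape=#1##[0]01_   (P,0)→(P,1,right)
state=P head=5 tape=#1##1[0]1_   (P,0)→(P,1,right)
state=P head=6 tape=#1##11[1]_   (P,1)→(P,_,right)
state=P head=7 tape=#1##11_[_]   (P,_)→(P,_,left)
state=P head=6 tape=#1##11[_]_   (P,_)→(P,_,left)
state=P head=5 tape=#1##1[1]__   (P,1)→(P,_,right)
state=P head=6 tape=#1##1_[_]_   (P,_)→(P,_,left)
state=P head=5 tape=#1##1[_]__   (P,_)→(P,_,left)
state=P head=4 tape=#1##[1]___   (P,1)→(P,_,right)
state=P head=5 tape=#1##_[_]__   (P,_)→(P,_,left)
state=P head=4 tape=#1##[_]___   (P,_)→(P,_,left)
state=P head=3 tape=#1#[#]____   (P,#)→(P,#,right)
state=P head=4 tape=#1##[_]___   (P,_)→(P,_,left)
state=P head=3 tape=#1#[#]____   (P,#)→(P,#,right)
state=P head=4 tape=#1##[_]___   (P,_)→(P,_,left)
state=P head=3 tape=#1#[#]____   (P,#)→(P,#,right)
state=P head=4 tape=#1##[_]___   (P,_)→(P,_,left)
state=P head=3 tape=#1#[#]____   (P,#)→(P,#,right)
state=P head=4 tape=#1##[_]___   (P,_)→(P,_,left)
state=P head=3 tape=#1#[#]____   (P,#)→(P,#,right)
state=P head=4 tape=#1##[_]___   (P,_)→(P,_,left)
state=P head=3 tape=#1#[#]____   (P,#)→(P,#,right)
state=P head=4 tape=#1##[_]___
After 26 steps: state P, head at 4, tape #1##.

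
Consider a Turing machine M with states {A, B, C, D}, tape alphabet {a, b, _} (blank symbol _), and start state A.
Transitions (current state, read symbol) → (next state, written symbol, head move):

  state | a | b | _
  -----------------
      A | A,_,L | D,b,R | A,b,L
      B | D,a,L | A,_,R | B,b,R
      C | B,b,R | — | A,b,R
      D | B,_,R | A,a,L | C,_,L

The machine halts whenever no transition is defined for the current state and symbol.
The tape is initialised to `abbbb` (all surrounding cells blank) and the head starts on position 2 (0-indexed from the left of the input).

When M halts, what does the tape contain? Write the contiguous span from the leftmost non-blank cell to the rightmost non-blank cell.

abb__b

state=A head=2 tape=ab[b]bb__   (A,b)→(D,b,R)
state=D head=3 tape=abb[b]b__   (D,b)→(A,a,L)
state=A head=2 tape=ab[b]ab__   (A,b)→(D,b,R)
state=D head=3 tape=abb[a]b__   (D,a)→(B,_,R)
state=B head=4 tape=abb_[b]__   (B,b)→(A,_,R)
state=A head=5 tape=abb__[_]_   (A,_)→(A,b,L)
state=A head=4 tape=abb_[_]b_   (A,_)→(A,b,L)
state=A head=3 tape=abb[_]bb_   (A,_)→(A,b,L)
state=A head=2 tape=ab[b]bbb_   (A,b)→(D,b,R)
state=D head=3 tape=abb[b]bb_   (D,b)→(A,a,L)
state=A head=2 tape=ab[b]abb_   (A,b)→(D,b,R)
state=D head=3 tape=abb[a]bb_   (D,a)→(B,_,R)
state=B head=4 tape=abb_[b]b_   (B,b)→(A,_,R)
state=A head=5 tape=abb__[b]_   (A,b)→(D,b,R)
state=D head=6 tape=abb__b[_]   (D,_)→(C,_,L)
state=C head=5 tape=abb__[b]_
The non-blank tape span at halt is abb__b.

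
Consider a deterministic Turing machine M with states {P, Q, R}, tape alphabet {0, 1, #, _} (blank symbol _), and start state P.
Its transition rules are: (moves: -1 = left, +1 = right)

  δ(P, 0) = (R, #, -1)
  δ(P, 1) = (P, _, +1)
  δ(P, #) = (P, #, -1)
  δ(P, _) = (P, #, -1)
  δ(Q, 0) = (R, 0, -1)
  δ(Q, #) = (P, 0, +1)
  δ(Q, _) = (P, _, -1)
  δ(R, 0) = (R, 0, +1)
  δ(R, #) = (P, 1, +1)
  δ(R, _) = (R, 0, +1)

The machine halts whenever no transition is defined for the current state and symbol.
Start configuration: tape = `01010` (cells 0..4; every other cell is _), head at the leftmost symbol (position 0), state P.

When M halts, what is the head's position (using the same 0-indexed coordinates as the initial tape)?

2

P | _[0]1010_   read 0 → write #, move -1, go to R
R | [_]#1010_   read _ → write 0, move +1, go to R
R | 0[#]1010_   read # → write 1, move +1, go to P
P | 01[1]010_   read 1 → write _, move +1, go to P
P | 01_[0]10_   read 0 → write #, move -1, go to R
R | 01[_]#10_   read _ → write 0, move +1, go to R
R | 010[#]10_   read # → write 1, move +1, go to P
P | 0101[1]0_   read 1 → write _, move +1, go to P
P | 0101_[0]_   read 0 → write #, move -1, go to R
R | 0101[_]#_   read _ → write 0, move +1, go to R
R | 01010[#]_   read # → write 1, move +1, go to P
P | 010101[_]   read _ → write #, move -1, go to P
P | 01010[1]#   read 1 → write _, move +1, go to P
P | 01010_[#]   read # → write #, move -1, go to P
P | 01010[_]#   read _ → write #, move -1, go to P
P | 0101[0]##   read 0 → write #, move -1, go to R
R | 010[1]###
At halt the head is at cell 2.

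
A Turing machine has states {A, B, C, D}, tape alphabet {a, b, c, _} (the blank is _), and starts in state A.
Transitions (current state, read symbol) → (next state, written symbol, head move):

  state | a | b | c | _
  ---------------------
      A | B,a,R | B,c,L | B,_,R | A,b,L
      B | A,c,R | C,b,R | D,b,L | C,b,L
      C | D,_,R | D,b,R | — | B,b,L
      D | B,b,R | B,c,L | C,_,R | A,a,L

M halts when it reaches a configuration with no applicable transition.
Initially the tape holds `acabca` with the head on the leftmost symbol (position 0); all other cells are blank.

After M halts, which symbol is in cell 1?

b

state=A head=0 tape=[a]cabca   (A,a)→(B,a,R)
state=B head=1 tape=a[c]abca   (B,c)→(D,b,L)
state=D head=0 tape=[a]babca   (D,a)→(B,b,R)
state=B head=1 tape=b[b]abca   (B,b)→(C,b,R)
state=C head=2 tape=bb[a]bca   (C,a)→(D,_,R)
state=D head=3 tape=bb_[b]ca   (D,b)→(B,c,L)
state=B head=2 tape=bb[_]cca   (B,_)→(C,b,L)
state=C head=1 tape=b[b]bcca   (C,b)→(D,b,R)
state=D head=2 tape=bb[b]cca   (D,b)→(B,c,L)
state=B head=1 tape=b[b]ccca   (B,b)→(C,b,R)
state=C head=2 tape=bb[c]cca
Cell 1 holds b when M halts.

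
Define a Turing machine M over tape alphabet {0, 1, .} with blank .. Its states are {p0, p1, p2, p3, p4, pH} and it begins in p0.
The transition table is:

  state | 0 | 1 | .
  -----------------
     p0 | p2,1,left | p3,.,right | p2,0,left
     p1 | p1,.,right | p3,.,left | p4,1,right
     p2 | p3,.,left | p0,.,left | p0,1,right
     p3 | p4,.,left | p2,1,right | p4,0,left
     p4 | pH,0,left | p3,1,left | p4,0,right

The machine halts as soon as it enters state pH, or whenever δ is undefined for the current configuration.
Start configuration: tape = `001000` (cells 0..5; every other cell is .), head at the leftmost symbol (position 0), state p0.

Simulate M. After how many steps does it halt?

9

state=p0 head=0 tape=.[0]01000   (p0,0)→(p2,1,left)
state=p2 head=-1 tape=[.]101000   (p2,.)→(p0,1,right)
state=p0 head=0 tape=1[1]01000   (p0,1)→(p3,.,right)
state=p3 head=1 tape=1.[0]1000   (p3,0)→(p4,.,left)
state=p4 head=0 tape=1[.].1000   (p4,.)→(p4,0,right)
state=p4 head=1 tape=10[.]1000   (p4,.)→(p4,0,right)
state=p4 head=2 tape=100[1]000   (p4,1)→(p3,1,left)
state=p3 head=1 tape=10[0]1000   (p3,0)→(p4,.,left)
state=p4 head=0 tape=1[0].1000   (p4,0)→(pH,0,left)
state=pH head=-1 tape=[1]0.1000
M halts after 9 transitions.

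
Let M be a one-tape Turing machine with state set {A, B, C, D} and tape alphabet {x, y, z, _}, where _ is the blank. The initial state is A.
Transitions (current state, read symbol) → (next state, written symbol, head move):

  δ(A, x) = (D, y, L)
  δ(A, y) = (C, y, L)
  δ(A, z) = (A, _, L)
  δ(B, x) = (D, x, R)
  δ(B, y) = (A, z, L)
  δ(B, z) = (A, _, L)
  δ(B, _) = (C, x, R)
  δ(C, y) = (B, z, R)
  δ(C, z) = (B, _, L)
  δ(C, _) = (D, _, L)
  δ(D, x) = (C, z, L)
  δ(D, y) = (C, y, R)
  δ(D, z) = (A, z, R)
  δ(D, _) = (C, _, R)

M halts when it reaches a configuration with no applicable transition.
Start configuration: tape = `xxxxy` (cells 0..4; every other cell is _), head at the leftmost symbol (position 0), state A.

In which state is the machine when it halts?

A | _[x]xxxy   read x → write y, move L, go to D
D | [_]yxxxy   read _ → write _, move R, go to C
C | _[y]xxxy   read y → write z, move R, go to B
B | _z[x]xxy   read x → write x, move R, go to D
D | _zx[x]xy   read x → write z, move L, go to C
C | _z[x]zxy
No transition is defined for (C, x); M halts in state C.

C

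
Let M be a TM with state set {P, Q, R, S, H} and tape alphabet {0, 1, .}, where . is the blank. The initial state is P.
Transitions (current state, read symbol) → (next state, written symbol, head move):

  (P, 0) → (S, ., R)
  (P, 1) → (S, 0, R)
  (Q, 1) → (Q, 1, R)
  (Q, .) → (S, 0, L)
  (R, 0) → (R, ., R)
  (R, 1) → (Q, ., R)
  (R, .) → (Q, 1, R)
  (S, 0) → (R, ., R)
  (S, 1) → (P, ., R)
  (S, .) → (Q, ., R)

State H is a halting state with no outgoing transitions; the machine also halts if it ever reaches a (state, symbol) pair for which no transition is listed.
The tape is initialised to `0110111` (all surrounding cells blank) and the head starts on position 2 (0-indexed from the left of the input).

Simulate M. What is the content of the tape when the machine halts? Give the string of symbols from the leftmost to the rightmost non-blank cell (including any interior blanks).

010..1...0

P | 01[1]0111...   read 1 → write 0, move R, go to S
S | 010[0]111...   read 0 → write ., move R, go to R
R | 010.[1]11...   read 1 → write ., move R, go to Q
Q | 010..[1]1...   read 1 → write 1, move R, go to Q
Q | 010..1[1]...   read 1 → write 1, move R, go to Q
Q | 010..11[.]..   read . → write 0, move L, go to S
S | 010..1[1]0..   read 1 → write ., move R, go to P
P | 010..1.[0]..   read 0 → write ., move R, go to S
S | 010..1..[.].   read . → write ., move R, go to Q
Q | 010..1...[.]   read . → write 0, move L, go to S
S | 010..1..[.]0   read . → write ., move R, go to Q
Q | 010..1...[0]
The non-blank tape span at halt is 010..1...0.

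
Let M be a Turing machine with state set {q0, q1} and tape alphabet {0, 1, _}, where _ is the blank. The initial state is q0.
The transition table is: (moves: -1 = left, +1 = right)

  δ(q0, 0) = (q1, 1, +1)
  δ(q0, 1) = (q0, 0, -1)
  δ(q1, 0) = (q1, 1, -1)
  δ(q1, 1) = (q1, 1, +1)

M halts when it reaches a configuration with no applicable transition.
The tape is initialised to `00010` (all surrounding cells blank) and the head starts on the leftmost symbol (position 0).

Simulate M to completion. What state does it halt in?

state=q0 head=0 tape=[0]0010_   (q0,0)→(q1,1,+1)
state=q1 head=1 tape=1[0]010_   (q1,0)→(q1,1,-1)
state=q1 head=0 tape=[1]1010_   (q1,1)→(q1,1,+1)
state=q1 head=1 tape=1[1]010_   (q1,1)→(q1,1,+1)
state=q1 head=2 tape=11[0]10_   (q1,0)→(q1,1,-1)
state=q1 head=1 tape=1[1]110_   (q1,1)→(q1,1,+1)
state=q1 head=2 tape=11[1]10_   (q1,1)→(q1,1,+1)
state=q1 head=3 tape=111[1]0_   (q1,1)→(q1,1,+1)
state=q1 head=4 tape=1111[0]_   (q1,0)→(q1,1,-1)
state=q1 head=3 tape=111[1]1_   (q1,1)→(q1,1,+1)
state=q1 head=4 tape=1111[1]_   (q1,1)→(q1,1,+1)
state=q1 head=5 tape=11111[_]
No transition is defined for (q1, _); M halts in state q1.

q1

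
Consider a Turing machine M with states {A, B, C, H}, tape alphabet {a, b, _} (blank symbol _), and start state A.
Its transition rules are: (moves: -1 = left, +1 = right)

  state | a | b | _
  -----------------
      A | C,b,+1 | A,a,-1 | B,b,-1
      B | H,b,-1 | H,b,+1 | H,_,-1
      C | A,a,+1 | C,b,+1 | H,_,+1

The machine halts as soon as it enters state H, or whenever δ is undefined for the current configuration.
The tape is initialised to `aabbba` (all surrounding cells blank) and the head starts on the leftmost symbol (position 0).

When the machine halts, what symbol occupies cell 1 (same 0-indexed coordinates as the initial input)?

state=A head=0 tape=[a]abbba__   (A,a)→(C,b,+1)
state=C head=1 tape=b[a]bbba__   (C,a)→(A,a,+1)
state=A head=2 tape=ba[b]bba__   (A,b)→(A,a,-1)
state=A head=1 tape=b[a]abba__   (A,a)→(C,b,+1)
state=C head=2 tape=bb[a]bba__   (C,a)→(A,a,+1)
state=A head=3 tape=bba[b]ba__   (A,b)→(A,a,-1)
state=A head=2 tape=bb[a]aba__   (A,a)→(C,b,+1)
state=C head=3 tape=bbb[a]ba__   (C,a)→(A,a,+1)
state=A head=4 tape=bbba[b]a__   (A,b)→(A,a,-1)
state=A head=3 tape=bbb[a]aa__   (A,a)→(C,b,+1)
state=C head=4 tape=bbbb[a]a__   (C,a)→(A,a,+1)
state=A head=5 tape=bbbba[a]__   (A,a)→(C,b,+1)
state=C head=6 tape=bbbbab[_]_   (C,_)→(H,_,+1)
state=H head=7 tape=bbbbab_[_]
Cell 1 holds b when M halts.

b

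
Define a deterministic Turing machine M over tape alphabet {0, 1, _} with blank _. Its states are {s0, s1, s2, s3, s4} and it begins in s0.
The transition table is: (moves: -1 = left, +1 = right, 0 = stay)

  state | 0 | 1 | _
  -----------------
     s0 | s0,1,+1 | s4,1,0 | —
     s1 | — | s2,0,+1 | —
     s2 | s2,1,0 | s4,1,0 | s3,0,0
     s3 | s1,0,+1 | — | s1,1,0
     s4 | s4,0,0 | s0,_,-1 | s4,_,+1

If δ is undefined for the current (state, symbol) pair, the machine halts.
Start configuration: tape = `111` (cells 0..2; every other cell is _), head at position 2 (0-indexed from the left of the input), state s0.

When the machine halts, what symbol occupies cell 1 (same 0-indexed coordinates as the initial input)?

_

state=s0 head=2 tape=_11[1]   (s0,1)→(s4,1,0)
state=s4 head=2 tape=_11[1]   (s4,1)→(s0,_,-1)
state=s0 head=1 tape=_1[1]_   (s0,1)→(s4,1,0)
state=s4 head=1 tape=_1[1]_   (s4,1)→(s0,_,-1)
state=s0 head=0 tape=_[1]__   (s0,1)→(s4,1,0)
state=s4 head=0 tape=_[1]__   (s4,1)→(s0,_,-1)
state=s0 head=-1 tape=[_]___
Cell 1 holds _ when M halts.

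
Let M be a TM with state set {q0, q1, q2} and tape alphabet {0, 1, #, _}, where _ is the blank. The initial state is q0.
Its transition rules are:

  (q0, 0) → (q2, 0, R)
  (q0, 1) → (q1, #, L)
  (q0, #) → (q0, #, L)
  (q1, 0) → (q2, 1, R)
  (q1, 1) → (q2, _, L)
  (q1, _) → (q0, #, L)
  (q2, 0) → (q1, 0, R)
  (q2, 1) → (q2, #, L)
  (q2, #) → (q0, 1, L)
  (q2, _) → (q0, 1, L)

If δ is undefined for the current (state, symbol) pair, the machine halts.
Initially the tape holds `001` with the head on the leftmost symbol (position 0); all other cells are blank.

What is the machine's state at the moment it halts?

q0 | [0]01   read 0 → write 0, move R, go to q2
q2 | 0[0]1   read 0 → write 0, move R, go to q1
q1 | 00[1]   read 1 → write _, move L, go to q2
q2 | 0[0]_   read 0 → write 0, move R, go to q1
q1 | 00[_]   read _ → write #, move L, go to q0
q0 | 0[0]#   read 0 → write 0, move R, go to q2
q2 | 00[#]   read # → write 1, move L, go to q0
q0 | 0[0]1   read 0 → write 0, move R, go to q2
q2 | 00[1]   read 1 → write #, move L, go to q2
q2 | 0[0]#   read 0 → write 0, move R, go to q1
q1 | 00[#]
No transition is defined for (q1, #); M halts in state q1.

q1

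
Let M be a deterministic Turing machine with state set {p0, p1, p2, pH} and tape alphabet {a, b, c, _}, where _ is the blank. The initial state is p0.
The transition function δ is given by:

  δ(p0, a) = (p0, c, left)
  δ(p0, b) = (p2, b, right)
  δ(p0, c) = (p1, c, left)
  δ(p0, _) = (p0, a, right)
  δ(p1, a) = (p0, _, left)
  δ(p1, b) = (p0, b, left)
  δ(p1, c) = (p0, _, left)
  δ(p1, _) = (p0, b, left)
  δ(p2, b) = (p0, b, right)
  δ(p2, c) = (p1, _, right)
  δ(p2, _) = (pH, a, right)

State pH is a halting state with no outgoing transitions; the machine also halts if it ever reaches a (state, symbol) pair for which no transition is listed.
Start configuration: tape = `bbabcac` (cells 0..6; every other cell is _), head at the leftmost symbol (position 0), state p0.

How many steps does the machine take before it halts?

25

state=p0 head=0 tape=[b]babcac___   (p0,b)→(p2,b,right)
state=p2 head=1 tape=b[b]abcac___   (p2,b)→(p0,b,right)
state=p0 head=2 tape=bb[a]bcac___   (p0,a)→(p0,c,left)
state=p0 head=1 tape=b[b]cbcac___   (p0,b)→(p2,b,right)
state=p2 head=2 tape=bb[c]bcac___   (p2,c)→(p1,_,right)
state=p1 head=3 tape=bb_[b]cac___   (p1,b)→(p0,b,left)
state=p0 head=2 tape=bb[_]bcac___   (p0,_)→(p0,a,right)
state=p0 head=3 tape=bba[b]cac___   (p0,b)→(p2,b,right)
state=p2 head=4 tape=bbab[c]ac___   (p2,c)→(p1,_,right)
state=p1 head=5 tape=bbab_[a]c___   (p1,a)→(p0,_,left)
state=p0 head=4 tape=bbab[_]_c___   (p0,_)→(p0,a,right)
state=p0 head=5 tape=bbaba[_]c___   (p0,_)→(p0,a,right)
state=p0 head=6 tape=bbabaa[c]___   (p0,c)→(p1,c,left)
state=p1 head=5 tape=bbaba[a]c___   (p1,a)→(p0,_,left)
state=p0 head=4 tape=bbab[a]_c___   (p0,a)→(p0,c,left)
state=p0 head=3 tape=bba[b]c_c___   (p0,b)→(p2,b,right)
state=p2 head=4 tape=bbab[c]_c___   (p2,c)→(p1,_,right)
state=p1 head=5 tape=bbab_[_]c___   (p1,_)→(p0,b,left)
state=p0 head=4 tape=bbab[_]bc___   (p0,_)→(p0,a,right)
state=p0 head=5 tape=bbaba[b]c___   (p0,b)→(p2,b,right)
state=p2 head=6 tape=bbabab[c]___   (p2,c)→(p1,_,right)
state=p1 head=7 tape=bbabab_[_]__   (p1,_)→(p0,b,left)
state=p0 head=6 tape=bbabab[_]b__   (p0,_)→(p0,a,right)
state=p0 head=7 tape=bbababa[b]__   (p0,b)→(p2,b,right)
state=p2 head=8 tape=bbababab[_]_   (p2,_)→(pH,a,right)
state=pH head=9 tape=bbabababa[_]
M halts after 25 transitions.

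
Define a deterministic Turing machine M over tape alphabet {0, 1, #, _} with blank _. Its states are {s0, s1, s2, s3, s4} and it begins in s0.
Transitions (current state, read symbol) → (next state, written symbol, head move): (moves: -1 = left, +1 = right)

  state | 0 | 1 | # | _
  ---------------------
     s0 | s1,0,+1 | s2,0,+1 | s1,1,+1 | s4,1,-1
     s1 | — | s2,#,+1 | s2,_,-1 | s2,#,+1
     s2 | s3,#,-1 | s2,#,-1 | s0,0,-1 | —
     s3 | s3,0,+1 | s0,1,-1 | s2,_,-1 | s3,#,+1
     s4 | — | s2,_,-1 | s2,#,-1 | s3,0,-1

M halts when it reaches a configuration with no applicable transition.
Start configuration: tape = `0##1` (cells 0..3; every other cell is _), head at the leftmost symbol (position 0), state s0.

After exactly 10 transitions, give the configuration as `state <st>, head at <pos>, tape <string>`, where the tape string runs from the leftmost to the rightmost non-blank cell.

s0 | ____[0]##1   read 0 → write 0, move +1, go to s1
s1 | ____0[#]#1   read # → write _, move -1, go to s2
s2 | ____[0]_#1   read 0 → write #, move -1, go to s3
s3 | ___[_]#_#1   read _ → write #, move +1, go to s3
s3 | ___#[#]_#1   read # → write _, move -1, go to s2
s2 | ___[#]__#1   read # → write 0, move -1, go to s0
s0 | __[_]0__#1   read _ → write 1, move -1, go to s4
s4 | _[_]10__#1   read _ → write 0, move -1, go to s3
s3 | [_]010__#1   read _ → write #, move +1, go to s3
s3 | #[0]10__#1   read 0 → write 0, move +1, go to s3
s3 | #0[1]0__#1
After 10 steps: state s3, head at -2, tape #010__#1.

state s3, head at -2, tape #010__#1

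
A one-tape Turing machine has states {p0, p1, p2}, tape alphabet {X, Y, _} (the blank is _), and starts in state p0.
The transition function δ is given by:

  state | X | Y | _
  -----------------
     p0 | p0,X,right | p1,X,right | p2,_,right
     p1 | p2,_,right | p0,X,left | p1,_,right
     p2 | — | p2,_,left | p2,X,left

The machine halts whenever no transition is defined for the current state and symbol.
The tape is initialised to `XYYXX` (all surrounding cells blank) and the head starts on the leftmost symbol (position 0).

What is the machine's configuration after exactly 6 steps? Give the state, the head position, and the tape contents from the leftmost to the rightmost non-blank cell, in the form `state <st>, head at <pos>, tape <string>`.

state p0, head at 4, tape XXXXX

state=p0 head=0 tape=[X]YYXX   (p0,X)→(p0,X,right)
state=p0 head=1 tape=X[Y]YXX   (p0,Y)→(p1,X,right)
state=p1 head=2 tape=XX[Y]XX   (p1,Y)→(p0,X,left)
state=p0 head=1 tape=X[X]XXX   (p0,X)→(p0,X,right)
state=p0 head=2 tape=XX[X]XX   (p0,X)→(p0,X,right)
state=p0 head=3 tape=XXX[X]X   (p0,X)→(p0,X,right)
state=p0 head=4 tape=XXXX[X]
After 6 steps: state p0, head at 4, tape XXXXX.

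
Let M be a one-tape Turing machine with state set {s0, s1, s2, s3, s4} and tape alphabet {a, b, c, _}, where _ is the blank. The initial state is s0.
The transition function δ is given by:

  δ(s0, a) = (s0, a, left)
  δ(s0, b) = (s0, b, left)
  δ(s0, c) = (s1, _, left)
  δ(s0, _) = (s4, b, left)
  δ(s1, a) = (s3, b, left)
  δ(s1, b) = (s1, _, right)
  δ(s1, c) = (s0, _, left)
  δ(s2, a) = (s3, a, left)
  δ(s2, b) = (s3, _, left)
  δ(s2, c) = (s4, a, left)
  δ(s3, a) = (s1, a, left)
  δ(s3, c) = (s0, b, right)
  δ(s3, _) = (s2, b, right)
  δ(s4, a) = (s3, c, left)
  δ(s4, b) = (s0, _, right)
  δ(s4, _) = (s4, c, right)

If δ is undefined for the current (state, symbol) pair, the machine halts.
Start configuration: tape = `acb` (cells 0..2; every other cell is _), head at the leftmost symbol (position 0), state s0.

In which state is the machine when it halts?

s4

state=s0 head=0 tape=__[a]cb   (s0,a)→(s0,a,left)
state=s0 head=-1 tape=_[_]acb   (s0,_)→(s4,b,left)
state=s4 head=-2 tape=[_]bacb   (s4,_)→(s4,c,right)
state=s4 head=-1 tape=c[b]acb   (s4,b)→(s0,_,right)
state=s0 head=0 tape=c_[a]cb   (s0,a)→(s0,a,left)
state=s0 head=-1 tape=c[_]acb   (s0,_)→(s4,b,left)
state=s4 head=-2 tape=[c]bacb
No transition is defined for (s4, c); M halts in state s4.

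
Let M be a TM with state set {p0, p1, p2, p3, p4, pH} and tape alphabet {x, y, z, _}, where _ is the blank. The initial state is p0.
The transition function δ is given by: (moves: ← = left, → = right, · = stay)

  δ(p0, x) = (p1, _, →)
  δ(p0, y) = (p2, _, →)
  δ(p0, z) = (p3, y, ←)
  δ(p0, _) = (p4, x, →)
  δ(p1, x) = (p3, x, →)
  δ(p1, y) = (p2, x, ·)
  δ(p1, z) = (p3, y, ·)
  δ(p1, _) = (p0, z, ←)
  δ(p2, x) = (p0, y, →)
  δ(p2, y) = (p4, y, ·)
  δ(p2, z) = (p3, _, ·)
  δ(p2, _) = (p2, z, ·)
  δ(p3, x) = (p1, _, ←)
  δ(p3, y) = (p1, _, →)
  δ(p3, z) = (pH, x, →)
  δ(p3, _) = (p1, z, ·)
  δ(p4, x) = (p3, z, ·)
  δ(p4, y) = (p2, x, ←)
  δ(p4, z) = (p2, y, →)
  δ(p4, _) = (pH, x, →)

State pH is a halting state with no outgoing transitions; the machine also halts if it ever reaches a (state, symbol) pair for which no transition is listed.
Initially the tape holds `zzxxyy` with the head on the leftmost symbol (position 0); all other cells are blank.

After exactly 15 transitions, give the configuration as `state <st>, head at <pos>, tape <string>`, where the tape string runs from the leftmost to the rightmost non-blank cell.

state p0, head at 6, tape y_x_y

state=p0 head=0 tape=_[z]zxxyy_   (p0,z)→(p3,y,←)
state=p3 head=-1 tape=[_]yzxxyy_   (p3,_)→(p1,z,·)
state=p1 head=-1 tape=[z]yzxxyy_   (p1,z)→(p3,y,·)
state=p3 head=-1 tape=[y]yzxxyy_   (p3,y)→(p1,_,→)
state=p1 head=0 tape=_[y]zxxyy_   (p1,y)→(p2,x,·)
state=p2 head=0 tape=_[x]zxxyy_   (p2,x)→(p0,y,→)
state=p0 head=1 tape=_y[z]xxyy_   (p0,z)→(p3,y,←)
state=p3 head=0 tape=_[y]yxxyy_   (p3,y)→(p1,_,→)
state=p1 head=1 tape=__[y]xxyy_   (p1,y)→(p2,x,·)
state=p2 head=1 tape=__[x]xxyy_   (p2,x)→(p0,y,→)
state=p0 head=2 tape=__y[x]xyy_   (p0,x)→(p1,_,→)
state=p1 head=3 tape=__y_[x]yy_   (p1,x)→(p3,x,→)
state=p3 head=4 tape=__y_x[y]y_   (p3,y)→(p1,_,→)
state=p1 head=5 tape=__y_x_[y]_   (p1,y)→(p2,x,·)
state=p2 head=5 tape=__y_x_[x]_   (p2,x)→(p0,y,→)
state=p0 head=6 tape=__y_x_y[_]
After 15 steps: state p0, head at 6, tape y_x_y.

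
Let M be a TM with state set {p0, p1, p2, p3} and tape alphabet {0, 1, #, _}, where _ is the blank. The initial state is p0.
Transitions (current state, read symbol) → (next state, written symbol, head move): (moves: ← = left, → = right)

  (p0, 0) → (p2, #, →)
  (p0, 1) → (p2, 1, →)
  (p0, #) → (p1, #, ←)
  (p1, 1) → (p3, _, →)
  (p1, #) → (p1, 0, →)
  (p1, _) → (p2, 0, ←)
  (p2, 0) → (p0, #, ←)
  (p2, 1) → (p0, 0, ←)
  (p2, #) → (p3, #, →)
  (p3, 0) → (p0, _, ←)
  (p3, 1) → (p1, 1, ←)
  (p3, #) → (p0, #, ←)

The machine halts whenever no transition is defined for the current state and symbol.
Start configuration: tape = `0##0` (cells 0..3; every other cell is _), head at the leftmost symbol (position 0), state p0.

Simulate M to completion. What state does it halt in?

p1

p0 | [0]##0   read 0 → write #, move →, go to p2
p2 | #[#]#0   read # → write #, move →, go to p3
p3 | ##[#]0   read # → write #, move ←, go to p0
p0 | #[#]#0   read # → write #, move ←, go to p1
p1 | [#]##0   read # → write 0, move →, go to p1
p1 | 0[#]#0   read # → write 0, move →, go to p1
p1 | 00[#]0   read # → write 0, move →, go to p1
p1 | 000[0]
No transition is defined for (p1, 0); M halts in state p1.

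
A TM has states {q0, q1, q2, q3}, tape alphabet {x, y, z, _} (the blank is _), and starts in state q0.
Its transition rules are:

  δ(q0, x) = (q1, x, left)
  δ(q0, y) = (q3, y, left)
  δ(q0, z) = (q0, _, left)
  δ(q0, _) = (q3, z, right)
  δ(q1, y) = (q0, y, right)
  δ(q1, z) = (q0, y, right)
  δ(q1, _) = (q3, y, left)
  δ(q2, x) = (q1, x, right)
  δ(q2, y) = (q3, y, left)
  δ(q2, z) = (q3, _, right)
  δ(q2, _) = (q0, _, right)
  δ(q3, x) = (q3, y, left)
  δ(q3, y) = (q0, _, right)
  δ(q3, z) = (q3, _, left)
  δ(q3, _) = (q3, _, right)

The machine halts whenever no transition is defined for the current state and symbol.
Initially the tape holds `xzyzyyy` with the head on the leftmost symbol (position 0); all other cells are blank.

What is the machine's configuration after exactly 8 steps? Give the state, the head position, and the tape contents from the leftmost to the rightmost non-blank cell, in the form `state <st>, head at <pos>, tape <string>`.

q0 | __[x]zyzyyy   read x → write x, move left, go to q1
q1 | _[_]xzyzyyy   read _ → write y, move left, go to q3
q3 | [_]yxzyzyyy   read _ → write _, move right, go to q3
q3 | _[y]xzyzyyy   read y → write _, move right, go to q0
q0 | __[x]zyzyyy   read x → write x, move left, go to q1
q1 | _[_]xzyzyyy   read _ → write y, move left, go to q3
q3 | [_]yxzyzyyy   read _ → write _, move right, go to q3
q3 | _[y]xzyzyyy   read y → write _, move right, go to q0
q0 | __[x]zyzyyy
After 8 steps: state q0, head at 0, tape xzyzyyy.

state q0, head at 0, tape xzyzyyy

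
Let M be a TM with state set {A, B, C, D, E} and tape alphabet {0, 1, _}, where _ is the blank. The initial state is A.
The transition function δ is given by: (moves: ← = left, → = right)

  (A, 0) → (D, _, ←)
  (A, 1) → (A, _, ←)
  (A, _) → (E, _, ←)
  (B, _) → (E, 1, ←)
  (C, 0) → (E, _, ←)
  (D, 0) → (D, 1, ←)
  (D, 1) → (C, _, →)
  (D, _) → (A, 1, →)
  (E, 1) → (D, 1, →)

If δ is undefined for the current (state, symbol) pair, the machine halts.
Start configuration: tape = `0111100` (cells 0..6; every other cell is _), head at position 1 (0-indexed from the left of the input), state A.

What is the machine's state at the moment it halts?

E

A | ___0[1]11100   read 1 → write _, move ←, go to A
A | ___[0]_11100   read 0 → write _, move ←, go to D
D | __[_]__11100   read _ → write 1, move →, go to A
A | __1[_]_11100   read _ → write _, move ←, go to E
E | __[1]__11100   read 1 → write 1, move →, go to D
D | __1[_]_11100   read _ → write 1, move →, go to A
A | __11[_]11100   read _ → write _, move ←, go to E
E | __1[1]_11100   read 1 → write 1, move →, go to D
D | __11[_]11100   read _ → write 1, move →, go to A
A | __111[1]1100   read 1 → write _, move ←, go to A
A | __11[1]_1100   read 1 → write _, move ←, go to A
A | __1[1]__1100   read 1 → write _, move ←, go to A
A | __[1]___1100   read 1 → write _, move ←, go to A
A | _[_]____1100   read _ → write _, move ←, go to E
E | [_]_____1100
No transition is defined for (E, _); M halts in state E.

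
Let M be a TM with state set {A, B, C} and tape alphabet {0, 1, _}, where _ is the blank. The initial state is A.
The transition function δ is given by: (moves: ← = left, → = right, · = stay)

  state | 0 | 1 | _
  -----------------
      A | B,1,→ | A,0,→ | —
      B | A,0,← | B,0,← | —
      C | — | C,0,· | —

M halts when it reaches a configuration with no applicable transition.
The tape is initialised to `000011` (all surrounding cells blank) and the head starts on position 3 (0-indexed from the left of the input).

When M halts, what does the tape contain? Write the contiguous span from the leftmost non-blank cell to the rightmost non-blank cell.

state=A head=3 tape=000[0]11_   (A,0)→(B,1,→)
state=B head=4 tape=0001[1]1_   (B,1)→(B,0,←)
state=B head=3 tape=000[1]01_   (B,1)→(B,0,←)
state=B head=2 tape=00[0]001_   (B,0)→(A,0,←)
state=A head=1 tape=0[0]0001_   (A,0)→(B,1,→)
state=B head=2 tape=01[0]001_   (B,0)→(A,0,←)
state=A head=1 tape=0[1]0001_   (A,1)→(A,0,→)
state=A head=2 tape=00[0]001_   (A,0)→(B,1,→)
state=B head=3 tape=001[0]01_   (B,0)→(A,0,←)
state=A head=2 tape=00[1]001_   (A,1)→(A,0,→)
state=A head=3 tape=000[0]01_   (A,0)→(B,1,→)
state=B head=4 tape=0001[0]1_   (B,0)→(A,0,←)
state=A head=3 tape=000[1]01_   (A,1)→(A,0,→)
state=A head=4 tape=0000[0]1_   (A,0)→(B,1,→)
state=B head=5 tape=00001[1]_   (B,1)→(B,0,←)
state=B head=4 tape=0000[1]0_   (B,1)→(B,0,←)
state=B head=3 tape=000[0]00_   (B,0)→(A,0,←)
state=A head=2 tape=00[0]000_   (A,0)→(B,1,→)
state=B head=3 tape=001[0]00_   (B,0)→(A,0,←)
state=A head=2 tape=00[1]000_   (A,1)→(A,0,→)
state=A head=3 tape=000[0]00_   (A,0)→(B,1,→)
state=B head=4 tape=0001[0]0_   (B,0)→(A,0,←)
state=A head=3 tape=000[1]00_   (A,1)→(A,0,→)
state=A head=4 tape=0000[0]0_   (A,0)→(B,1,→)
state=B head=5 tape=00001[0]_   (B,0)→(A,0,←)
state=A head=4 tape=0000[1]0_   (A,1)→(A,0,→)
state=A head=5 tape=00000[0]_   (A,0)→(B,1,→)
state=B head=6 tape=000001[_]
The non-blank tape span at halt is 000001.

000001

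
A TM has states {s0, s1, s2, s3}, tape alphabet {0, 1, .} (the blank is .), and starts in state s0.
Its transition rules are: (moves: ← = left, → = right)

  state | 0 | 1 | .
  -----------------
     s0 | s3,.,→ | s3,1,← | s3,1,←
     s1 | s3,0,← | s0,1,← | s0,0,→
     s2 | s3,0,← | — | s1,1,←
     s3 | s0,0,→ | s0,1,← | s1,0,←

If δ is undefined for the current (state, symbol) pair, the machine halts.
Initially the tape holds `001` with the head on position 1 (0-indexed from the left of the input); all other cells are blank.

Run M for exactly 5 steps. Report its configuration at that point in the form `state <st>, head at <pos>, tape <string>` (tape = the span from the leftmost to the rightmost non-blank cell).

state s3, head at 0, tape 011

state=s0 head=1 tape=0[0]1   (s0,0)→(s3,.,→)
state=s3 head=2 tape=0.[1]   (s3,1)→(s0,1,←)
state=s0 head=1 tape=0[.]1   (s0,.)→(s3,1,←)
state=s3 head=0 tape=[0]11   (s3,0)→(s0,0,→)
state=s0 head=1 tape=0[1]1   (s0,1)→(s3,1,←)
state=s3 head=0 tape=[0]11
After 5 steps: state s3, head at 0, tape 011.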